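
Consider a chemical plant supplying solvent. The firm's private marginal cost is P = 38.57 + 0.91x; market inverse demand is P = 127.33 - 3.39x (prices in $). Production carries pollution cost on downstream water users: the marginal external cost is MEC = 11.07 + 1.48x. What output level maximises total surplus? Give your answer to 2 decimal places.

Social marginal cost = private MC + MEC = 49.64 + 2.39x.
Set SMC = demand: 49.64 + 2.39x = 127.33 - 3.39x → x* = 13.4412.

x* = 13.44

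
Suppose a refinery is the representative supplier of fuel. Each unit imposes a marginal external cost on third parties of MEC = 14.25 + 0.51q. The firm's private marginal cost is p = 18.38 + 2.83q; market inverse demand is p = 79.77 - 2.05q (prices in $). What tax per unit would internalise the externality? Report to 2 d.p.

tax = $18.71 per unit

Social marginal cost = private MC + MEC = 32.63 + 3.34q.
Set SMC = demand: 32.63 + 3.34q = 79.77 - 2.05q → q* = 8.7458.
The Pigouvian tax equals MEC at q*: 14.25 + 0.51×8.7458 = 18.7104.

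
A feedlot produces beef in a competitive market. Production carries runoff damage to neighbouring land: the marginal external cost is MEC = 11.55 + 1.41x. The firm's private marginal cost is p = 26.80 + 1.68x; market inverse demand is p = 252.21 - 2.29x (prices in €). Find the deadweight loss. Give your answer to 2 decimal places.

Market equilibrium (private): 26.80 + 1.68x = 252.21 - 2.29x → x_m = 56.7783.
Social marginal cost = private MC + MEC = 38.35 + 3.09x.
Set SMC = demand: 38.35 + 3.09x = 252.21 - 2.29x → x* = 39.7509.
Between x* and x_m the wedge SMC − demand runs linearly from 0 to MEC(x_m), so the loss is a triangle.
DWL = ½ × 17.0274 × 91.6075 = 779.9188.

DWL = €779.92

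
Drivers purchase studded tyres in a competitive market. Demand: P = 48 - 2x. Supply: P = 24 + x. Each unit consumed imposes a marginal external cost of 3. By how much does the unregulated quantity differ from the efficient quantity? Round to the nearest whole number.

1 units

Market equilibrium (private): 24 + x = 48 - 2x → x_m = 8.0000.
Social marginal benefit = demand − MEC = 45 - 2x.
Set SMB = MC: 45 - 2x = 24 + x → x* = 7.0000.
Gap = |8.0000 − 7.0000| = 1.0000.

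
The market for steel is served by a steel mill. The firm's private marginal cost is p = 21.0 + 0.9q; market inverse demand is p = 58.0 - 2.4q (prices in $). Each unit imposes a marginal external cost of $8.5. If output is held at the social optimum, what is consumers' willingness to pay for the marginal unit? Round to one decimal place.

P = $37.3

Social marginal cost = private MC + MEC = 29.5 + 0.9q.
Set SMC = demand: 29.5 + 0.9q = 58.0 - 2.4q → q* = 8.6364.
Consumer price on the demand curve at q*: 58.0 − 2.4×8.6364 = 37.2726.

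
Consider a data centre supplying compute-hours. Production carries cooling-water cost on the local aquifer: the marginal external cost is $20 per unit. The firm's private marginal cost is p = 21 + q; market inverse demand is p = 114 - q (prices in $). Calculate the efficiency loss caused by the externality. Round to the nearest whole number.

DWL = $100

Market equilibrium (private): 21 + q = 114 - q → q_m = 46.5000.
Social marginal cost = private MC + MEC = 41 + q.
Set SMC = demand: 41 + q = 114 - q → q* = 36.5000.
The loss is the area between SMC and demand from q* to q_m; with linear curves that's a triangle of height MEC(q_m).
DWL = ½ × 10.0000 × 20.0000 = 100.0000.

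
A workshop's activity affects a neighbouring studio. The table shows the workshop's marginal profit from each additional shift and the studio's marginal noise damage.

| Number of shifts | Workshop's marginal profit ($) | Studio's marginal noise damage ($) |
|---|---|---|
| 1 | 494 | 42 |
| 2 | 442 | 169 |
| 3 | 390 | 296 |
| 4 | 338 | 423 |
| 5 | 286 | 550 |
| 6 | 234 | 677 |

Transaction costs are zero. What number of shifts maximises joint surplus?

3

Bargaining reaches the level where marginal profit last exceeds marginal noise damage.
That holds through level 3 (390 ≥ 296) but not at 4 (338 < 423).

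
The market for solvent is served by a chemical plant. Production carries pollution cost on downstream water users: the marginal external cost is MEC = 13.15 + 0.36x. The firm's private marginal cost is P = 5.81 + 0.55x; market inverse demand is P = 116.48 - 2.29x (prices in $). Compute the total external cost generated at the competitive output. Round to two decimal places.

Market equilibrium (private): 5.81 + 0.55x = 116.48 - 2.29x → x_m = 38.9683.
Total external cost = ∫₀^{x_m} (13.15 + 0.36x) dx = 13.15×38.9683 + ½×0.36×38.9683² = 785.7683.

$785.77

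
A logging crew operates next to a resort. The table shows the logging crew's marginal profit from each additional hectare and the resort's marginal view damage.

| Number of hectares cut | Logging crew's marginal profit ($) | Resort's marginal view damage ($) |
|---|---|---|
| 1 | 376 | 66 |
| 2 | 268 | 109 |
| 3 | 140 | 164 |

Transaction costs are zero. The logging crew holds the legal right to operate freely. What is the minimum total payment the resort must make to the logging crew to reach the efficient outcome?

Left alone the logging crew would choose level 3 (marginal profit stays positive).
Efficient level: k* = 2 (marginal profit ≥ marginal view damage through 2).
The resort must at least cover the logging crew's forgone profit from cutting 3→2: 140 = 140.

$140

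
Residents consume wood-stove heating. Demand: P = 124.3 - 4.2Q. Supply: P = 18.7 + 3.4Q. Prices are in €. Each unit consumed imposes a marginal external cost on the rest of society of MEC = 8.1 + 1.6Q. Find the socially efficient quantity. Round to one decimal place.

Social marginal benefit = demand − MEC = 116.2 - 5.8Q.
Set SMB = MC: 116.2 - 5.8Q = 18.7 + 3.4Q → Q* = 10.5978.

Q* = 10.6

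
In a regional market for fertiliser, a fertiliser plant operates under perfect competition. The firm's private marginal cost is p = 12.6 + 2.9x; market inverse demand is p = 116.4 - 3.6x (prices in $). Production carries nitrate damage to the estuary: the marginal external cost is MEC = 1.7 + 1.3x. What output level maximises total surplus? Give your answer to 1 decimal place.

x* = 13.1

Social marginal cost = private MC + MEC = 14.3 + 4.2x.
Set SMC = demand: 14.3 + 4.2x = 116.4 - 3.6x → x* = 13.0897.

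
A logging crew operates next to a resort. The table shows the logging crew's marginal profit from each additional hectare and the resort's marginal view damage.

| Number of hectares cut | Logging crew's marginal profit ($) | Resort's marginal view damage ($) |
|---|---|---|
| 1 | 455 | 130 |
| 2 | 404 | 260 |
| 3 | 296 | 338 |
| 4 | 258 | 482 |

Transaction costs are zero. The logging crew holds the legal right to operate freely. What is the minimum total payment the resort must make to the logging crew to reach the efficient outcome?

Left alone the logging crew would choose level 4 (marginal profit stays positive).
Efficient level: k* = 2 (marginal profit ≥ marginal view damage through 2).
The resort must at least cover the logging crew's forgone profit from cutting 4→2: 296 + 258 = 554.

$554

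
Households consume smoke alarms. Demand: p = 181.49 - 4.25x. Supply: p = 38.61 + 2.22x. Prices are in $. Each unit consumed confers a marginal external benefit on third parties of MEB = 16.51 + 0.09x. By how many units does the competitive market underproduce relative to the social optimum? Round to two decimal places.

2.90 units

Market equilibrium (private): 38.61 + 2.22x = 181.49 - 4.25x → x_m = 22.0835.
Social marginal benefit = demand + MEB = 198.00 - 4.16x.
Set SMB = MC: 198.00 - 4.16x = 38.61 + 2.22x → x* = 24.9828.
Gap = |22.0835 − 24.9828| = 2.8993.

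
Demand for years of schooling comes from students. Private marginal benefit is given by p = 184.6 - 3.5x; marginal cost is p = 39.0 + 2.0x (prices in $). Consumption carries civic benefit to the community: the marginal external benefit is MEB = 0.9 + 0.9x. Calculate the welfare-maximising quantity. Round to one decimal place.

Social marginal benefit = demand + MEB = 185.5 - 2.6x.
Set SMB = MC: 185.5 - 2.6x = 39.0 + 2.0x → x* = 31.8478.

x* = 31.8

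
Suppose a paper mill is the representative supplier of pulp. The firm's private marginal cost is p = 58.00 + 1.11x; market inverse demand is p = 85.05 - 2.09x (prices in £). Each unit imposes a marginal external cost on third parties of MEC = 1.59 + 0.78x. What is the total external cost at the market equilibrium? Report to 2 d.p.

£41.31

Market equilibrium (private): 58.00 + 1.11x = 85.05 - 2.09x → x_m = 8.4531.
Total external cost = ∫₀^{x_m} (1.59 + 0.78x) dx = 1.59×8.4531 + ½×0.78×8.4531² = 41.3078.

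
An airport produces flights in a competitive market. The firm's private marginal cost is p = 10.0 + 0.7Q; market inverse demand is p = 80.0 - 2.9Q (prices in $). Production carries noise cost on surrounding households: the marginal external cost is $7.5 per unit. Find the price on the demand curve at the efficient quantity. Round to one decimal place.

Social marginal cost = private MC + MEC = 17.5 + 0.7Q.
Set SMC = demand: 17.5 + 0.7Q = 80.0 - 2.9Q → Q* = 17.3611.
Consumer price on the demand curve at Q*: 80.0 − 2.9×17.3611 = 29.6528.

P = $29.7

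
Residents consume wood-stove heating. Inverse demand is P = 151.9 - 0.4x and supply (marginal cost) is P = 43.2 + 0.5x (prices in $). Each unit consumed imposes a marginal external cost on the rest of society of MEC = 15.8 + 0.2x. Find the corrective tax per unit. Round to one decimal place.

tax = $32.7 per unit

Social marginal benefit = demand − MEC = 136.1 - 0.6x.
Set SMB = MC: 136.1 - 0.6x = 43.2 + 0.5x → x* = 84.4545.
The Pigouvian tax equals MEC at x*: 15.8 + 0.2×84.4545 = 32.6909.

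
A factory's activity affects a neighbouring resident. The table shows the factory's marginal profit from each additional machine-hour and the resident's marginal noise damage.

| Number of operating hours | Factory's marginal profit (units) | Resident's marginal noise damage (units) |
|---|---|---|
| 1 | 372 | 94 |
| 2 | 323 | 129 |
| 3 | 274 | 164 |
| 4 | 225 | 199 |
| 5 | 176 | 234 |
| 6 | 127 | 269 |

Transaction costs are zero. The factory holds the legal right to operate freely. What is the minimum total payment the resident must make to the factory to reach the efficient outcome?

303

Left alone the factory would choose level 6 (marginal profit stays positive).
Efficient level: k* = 4 (marginal profit ≥ marginal noise damage through 4).
The resident must at least cover the factory's forgone profit from cutting 6→4: 176 + 127 = 303.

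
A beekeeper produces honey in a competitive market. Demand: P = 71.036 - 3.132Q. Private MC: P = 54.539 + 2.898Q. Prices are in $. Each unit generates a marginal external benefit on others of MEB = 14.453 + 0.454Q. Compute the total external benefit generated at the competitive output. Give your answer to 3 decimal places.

Market equilibrium (private): 54.539 + 2.898Q = 71.036 - 3.132Q → Q_m = 2.7358.
Total external benefit = ∫₀^{Q_m} (14.453 + 0.454Q) dQ = 14.453×2.7358 + ½×0.454×2.7358² = 41.2395.

$41.240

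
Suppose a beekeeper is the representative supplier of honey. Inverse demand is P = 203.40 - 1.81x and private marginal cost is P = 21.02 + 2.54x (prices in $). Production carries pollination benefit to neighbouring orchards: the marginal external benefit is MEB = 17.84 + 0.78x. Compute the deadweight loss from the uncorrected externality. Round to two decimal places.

Market equilibrium (private): 21.02 + 2.54x = 203.40 - 1.81x → x_m = 41.9264.
Social marginal cost = private MC − MEB = 3.18 + 1.76x.
Set SMC = demand: 3.18 + 1.76x = 203.40 - 1.81x → x* = 56.0840.
The welfare-loss triangle has base |x_m − x*| and height MEB(x_m) (the vertical gap between SMC and demand is zero at x* and MEB at x_m).
DWL = ½ × 14.1576 × 50.5426 = 357.7810.

DWL = $357.78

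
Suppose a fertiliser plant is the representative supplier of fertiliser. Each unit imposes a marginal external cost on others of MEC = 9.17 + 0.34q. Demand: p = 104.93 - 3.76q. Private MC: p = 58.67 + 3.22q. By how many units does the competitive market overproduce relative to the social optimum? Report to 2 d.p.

Market equilibrium (private): 58.67 + 3.22q = 104.93 - 3.76q → q_m = 6.6275.
Social marginal cost = private MC + MEC = 67.84 + 3.56q.
Set SMC = demand: 67.84 + 3.56q = 104.93 - 3.76q → q* = 5.0669.
Gap = |6.6275 − 5.0669| = 1.5606.

1.56 units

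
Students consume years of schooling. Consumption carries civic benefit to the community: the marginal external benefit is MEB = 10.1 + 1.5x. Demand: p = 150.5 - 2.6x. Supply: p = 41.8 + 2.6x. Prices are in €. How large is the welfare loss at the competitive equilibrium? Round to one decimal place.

DWL = €232.2

Market equilibrium (private): 41.8 + 2.6x = 150.5 - 2.6x → x_m = 20.9038.
Social marginal benefit = demand + MEB = 160.6 - 1.1x.
Set SMB = MC: 160.6 - 1.1x = 41.8 + 2.6x → x* = 32.1081.
The welfare-loss triangle has base |x_m − x*| and height MEB(x_m) (the vertical gap between SMB and MC is zero at x* and MEB at x_m).
DWL = ½ × 11.2043 × 41.4558 = 232.2416.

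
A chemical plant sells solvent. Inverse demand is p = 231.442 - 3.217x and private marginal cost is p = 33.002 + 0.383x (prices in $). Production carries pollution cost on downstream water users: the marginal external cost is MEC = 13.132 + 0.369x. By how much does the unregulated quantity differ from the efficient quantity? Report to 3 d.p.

8.433 units

Market equilibrium (private): 33.002 + 0.383x = 231.442 - 3.217x → x_m = 55.1222.
Social marginal cost = private MC + MEC = 46.134 + 0.752x.
Set SMC = demand: 46.134 + 0.752x = 231.442 - 3.217x → x* = 46.6888.
Gap = |55.1222 − 46.6888| = 8.4334.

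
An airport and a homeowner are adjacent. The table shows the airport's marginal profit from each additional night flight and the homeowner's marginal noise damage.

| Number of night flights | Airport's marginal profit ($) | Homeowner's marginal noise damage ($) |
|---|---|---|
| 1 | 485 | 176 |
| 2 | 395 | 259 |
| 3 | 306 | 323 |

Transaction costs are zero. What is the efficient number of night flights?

Bargaining reaches the level where marginal profit last exceeds marginal noise damage.
That holds through level 2 (395 ≥ 259) but not at 3 (306 < 323).

2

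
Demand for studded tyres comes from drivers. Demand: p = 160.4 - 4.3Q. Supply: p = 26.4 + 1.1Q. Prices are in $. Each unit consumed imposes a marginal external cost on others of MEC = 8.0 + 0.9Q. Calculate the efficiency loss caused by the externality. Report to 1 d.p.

Market equilibrium (private): 26.4 + 1.1Q = 160.4 - 4.3Q → Q_m = 24.8148.
Social marginal benefit = demand − MEC = 152.4 - 5.2Q.
Set SMB = MC: 152.4 - 5.2Q = 26.4 + 1.1Q → Q* = 20.0000.
The welfare-loss triangle has base |Q_m − Q*| and height MEC(Q_m) (the vertical gap between SMB and MC is zero at Q* and MEC at Q_m).
DWL = ½ × 4.8148 × 30.3333 = 73.0244.

DWL = $73.0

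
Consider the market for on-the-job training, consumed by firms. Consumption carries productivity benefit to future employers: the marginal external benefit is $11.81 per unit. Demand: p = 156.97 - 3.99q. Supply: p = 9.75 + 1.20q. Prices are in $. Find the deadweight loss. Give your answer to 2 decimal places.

DWL = $13.44

Market equilibrium (private): 9.75 + 1.20q = 156.97 - 3.99q → q_m = 28.3661.
Social marginal benefit = demand + MEB = 168.78 - 3.99q.
Set SMB = MC: 168.78 - 3.99q = 9.75 + 1.20q → q* = 30.6416.
The loss is the area between SMB and MC from q* to q_m; with linear curves that's a triangle of height MEB(q_m).
DWL = ½ × 2.2755 × 11.8100 = 13.4368.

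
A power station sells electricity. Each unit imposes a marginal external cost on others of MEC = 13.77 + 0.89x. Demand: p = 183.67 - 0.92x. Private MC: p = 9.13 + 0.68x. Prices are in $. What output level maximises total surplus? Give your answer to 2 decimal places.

x* = 64.57

Social marginal cost = private MC + MEC = 22.90 + 1.57x.
Set SMC = demand: 22.90 + 1.57x = 183.67 - 0.92x → x* = 64.5663.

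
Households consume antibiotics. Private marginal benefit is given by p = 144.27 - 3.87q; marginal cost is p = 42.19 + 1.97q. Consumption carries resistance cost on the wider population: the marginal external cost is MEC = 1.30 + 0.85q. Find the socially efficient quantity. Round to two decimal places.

Social marginal benefit = demand − MEC = 142.97 - 4.72q.
Set SMB = MC: 142.97 - 4.72q = 42.19 + 1.97q → q* = 15.0643.

q* = 15.06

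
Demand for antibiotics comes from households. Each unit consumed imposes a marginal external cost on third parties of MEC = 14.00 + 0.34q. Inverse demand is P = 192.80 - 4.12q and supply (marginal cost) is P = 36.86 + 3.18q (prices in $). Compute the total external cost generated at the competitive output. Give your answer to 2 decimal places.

Market equilibrium (private): 36.86 + 3.18q = 192.80 - 4.12q → q_m = 21.3616.
Total external cost = ∫₀^{q_m} (14.00 + 0.34q) dq = 14.00×21.3616 + ½×0.34×21.3616² = 376.6365.

$376.64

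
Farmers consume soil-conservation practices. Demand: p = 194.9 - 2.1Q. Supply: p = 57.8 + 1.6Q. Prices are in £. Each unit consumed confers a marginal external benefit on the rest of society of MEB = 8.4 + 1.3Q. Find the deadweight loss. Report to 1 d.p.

DWL = £666.7

Market equilibrium (private): 57.8 + 1.6Q = 194.9 - 2.1Q → Q_m = 37.0541.
Social marginal benefit = demand + MEB = 203.3 - 0.8Q.
Set SMB = MC: 203.3 - 0.8Q = 57.8 + 1.6Q → Q* = 60.6250.
Between Q* and Q_m the wedge SMB − MC runs linearly from 0 to MEB(Q_m), so the loss is a triangle.
DWL = ½ × 23.5709 × 56.5703 = 666.7064.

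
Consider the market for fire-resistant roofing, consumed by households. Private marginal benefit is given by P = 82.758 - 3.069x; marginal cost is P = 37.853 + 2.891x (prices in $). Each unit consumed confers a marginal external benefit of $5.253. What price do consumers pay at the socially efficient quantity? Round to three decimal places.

Social marginal benefit = demand + MEB = 88.011 - 3.069x.
Set SMB = MC: 88.011 - 3.069x = 37.853 + 2.891x → x* = 8.4158.
Consumer price on the demand curve at x*: 82.758 − 3.069×8.4158 = 56.9299.

P = $56.930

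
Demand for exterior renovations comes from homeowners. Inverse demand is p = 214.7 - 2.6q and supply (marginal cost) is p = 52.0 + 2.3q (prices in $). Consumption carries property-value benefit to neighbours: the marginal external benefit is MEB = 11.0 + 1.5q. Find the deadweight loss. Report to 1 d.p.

Market equilibrium (private): 52.0 + 2.3q = 214.7 - 2.6q → q_m = 33.2041.
Social marginal benefit = demand + MEB = 225.7 - 1.1q.
Set SMB = MC: 225.7 - 1.1q = 52.0 + 2.3q → q* = 51.0882.
Between q* and q_m the wedge SMB − MC runs linearly from 0 to MEB(q_m), so the loss is a triangle.
DWL = ½ × 17.8841 × 60.8061 = 543.7312.

DWL = $543.7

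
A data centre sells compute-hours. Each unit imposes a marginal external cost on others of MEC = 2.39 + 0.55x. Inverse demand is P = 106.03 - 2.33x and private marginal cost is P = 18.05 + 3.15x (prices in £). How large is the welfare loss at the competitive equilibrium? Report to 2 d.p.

Market equilibrium (private): 18.05 + 3.15x = 106.03 - 2.33x → x_m = 16.0547.
Social marginal cost = private MC + MEC = 20.44 + 3.70x.
Set SMC = demand: 20.44 + 3.70x = 106.03 - 2.33x → x* = 14.1940.
The welfare-loss triangle has base |x_m − x*| and height MEC(x_m) (the vertical gap between SMC and demand is zero at x* and MEC at x_m).
DWL = ½ × 1.8607 × 11.2201 = 10.4386.

DWL = £10.44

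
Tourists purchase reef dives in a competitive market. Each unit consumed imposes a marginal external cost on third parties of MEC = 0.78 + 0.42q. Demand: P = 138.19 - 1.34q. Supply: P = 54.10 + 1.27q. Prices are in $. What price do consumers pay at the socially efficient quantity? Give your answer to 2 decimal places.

P = $101.35

Social marginal benefit = demand − MEC = 137.41 - 1.76q.
Set SMB = MC: 137.41 - 1.76q = 54.10 + 1.27q → q* = 27.4950.
Consumer price on the demand curve at q*: 138.19 − 1.34×27.4950 = 101.3467.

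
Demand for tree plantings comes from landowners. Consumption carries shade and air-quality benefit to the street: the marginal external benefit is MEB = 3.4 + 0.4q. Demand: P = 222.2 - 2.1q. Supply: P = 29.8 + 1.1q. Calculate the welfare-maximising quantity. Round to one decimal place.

Social marginal benefit = demand + MEB = 225.6 - 1.7q.
Set SMB = MC: 225.6 - 1.7q = 29.8 + 1.1q → q* = 69.9286.

q* = 69.9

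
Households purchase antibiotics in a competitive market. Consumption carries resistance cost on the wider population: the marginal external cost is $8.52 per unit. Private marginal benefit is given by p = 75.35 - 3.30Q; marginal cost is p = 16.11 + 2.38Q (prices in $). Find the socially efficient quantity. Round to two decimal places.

Social marginal benefit = demand − MEC = 66.83 - 3.30Q.
Set SMB = MC: 66.83 - 3.30Q = 16.11 + 2.38Q → Q* = 8.9296.

Q* = 8.93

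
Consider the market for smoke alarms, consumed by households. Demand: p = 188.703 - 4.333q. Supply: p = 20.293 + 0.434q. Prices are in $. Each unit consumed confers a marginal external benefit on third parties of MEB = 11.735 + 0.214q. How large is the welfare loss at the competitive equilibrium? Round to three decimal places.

Market equilibrium (private): 20.293 + 0.434q = 188.703 - 4.333q → q_m = 35.3283.
Social marginal benefit = demand + MEB = 200.438 - 4.119q.
Set SMB = MC: 200.438 - 4.119q = 20.293 + 0.434q → q* = 39.5662.
Height of the DWL triangle at q_m is SMB(q_m) − MC(q_m) = MEB(q_m) = 19.2953.
DWL = ½ × 4.2379 × 19.2953 = 40.8858.

DWL = $40.886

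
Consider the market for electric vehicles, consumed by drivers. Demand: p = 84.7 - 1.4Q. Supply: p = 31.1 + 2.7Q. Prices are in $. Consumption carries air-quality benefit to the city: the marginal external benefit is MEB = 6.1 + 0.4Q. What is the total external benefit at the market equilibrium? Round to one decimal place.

$113.9

Market equilibrium (private): 31.1 + 2.7Q = 84.7 - 1.4Q → Q_m = 13.0732.
Total external benefit = ∫₀^{Q_m} (6.1 + 0.4Q) dQ = 6.1×13.0732 + ½×0.4×13.0732² = 113.9282.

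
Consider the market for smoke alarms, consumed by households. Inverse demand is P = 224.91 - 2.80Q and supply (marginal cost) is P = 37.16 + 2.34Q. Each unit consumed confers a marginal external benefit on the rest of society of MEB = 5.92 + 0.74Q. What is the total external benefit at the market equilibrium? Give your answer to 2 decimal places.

709.91

Market equilibrium (private): 37.16 + 2.34Q = 224.91 - 2.80Q → Q_m = 36.5272.
Total external benefit = ∫₀^{Q_m} (5.92 + 0.74Q) dQ = 5.92×36.5272 + ½×0.74×36.5272² = 709.9085.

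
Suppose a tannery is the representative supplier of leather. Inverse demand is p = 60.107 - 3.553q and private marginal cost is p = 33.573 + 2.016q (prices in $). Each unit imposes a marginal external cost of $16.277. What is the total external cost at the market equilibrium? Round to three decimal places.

Market equilibrium (private): 33.573 + 2.016q = 60.107 - 3.553q → q_m = 4.7646.
Total external cost = MEC × q_m = 16.277 × 4.7646 = 77.5534.

$77.553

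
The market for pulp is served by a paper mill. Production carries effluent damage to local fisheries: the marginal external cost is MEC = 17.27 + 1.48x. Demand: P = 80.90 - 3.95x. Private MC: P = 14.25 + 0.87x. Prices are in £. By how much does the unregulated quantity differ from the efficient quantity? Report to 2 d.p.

Market equilibrium (private): 14.25 + 0.87x = 80.90 - 3.95x → x_m = 13.8278.
Social marginal cost = private MC + MEC = 31.52 + 2.35x.
Set SMC = demand: 31.52 + 2.35x = 80.90 - 3.95x → x* = 7.8381.
Gap = |13.8278 − 7.8381| = 5.9897.

5.99 units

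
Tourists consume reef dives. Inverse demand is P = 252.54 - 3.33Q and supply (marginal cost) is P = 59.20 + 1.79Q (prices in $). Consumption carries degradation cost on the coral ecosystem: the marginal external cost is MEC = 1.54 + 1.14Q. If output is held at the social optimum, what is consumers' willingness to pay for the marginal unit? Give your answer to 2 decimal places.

P = $150.51

Social marginal benefit = demand − MEC = 251.00 - 4.47Q.
Set SMB = MC: 251.00 - 4.47Q = 59.20 + 1.79Q → Q* = 30.6390.
Consumer price on the demand curve at Q*: 252.54 − 3.33×30.6390 = 150.5121.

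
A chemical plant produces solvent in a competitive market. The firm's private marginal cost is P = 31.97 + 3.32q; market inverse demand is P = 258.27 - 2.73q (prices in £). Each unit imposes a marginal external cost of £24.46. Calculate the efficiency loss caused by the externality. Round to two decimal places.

DWL = £49.45

Market equilibrium (private): 31.97 + 3.32q = 258.27 - 2.73q → q_m = 37.4050.
Social marginal cost = private MC + MEC = 56.43 + 3.32q.
Set SMC = demand: 56.43 + 3.32q = 258.27 - 2.73q → q* = 33.3620.
Height of the DWL triangle at q_m is SMC(q_m) − demand(q_m) = MEC(q_m) = 24.4600.
DWL = ½ × 4.0430 × 24.4600 = 49.4459.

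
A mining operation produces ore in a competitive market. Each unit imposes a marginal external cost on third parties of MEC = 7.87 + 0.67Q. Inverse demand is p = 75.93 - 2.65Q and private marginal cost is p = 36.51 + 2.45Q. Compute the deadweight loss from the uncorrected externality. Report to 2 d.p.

DWL = 14.75

Market equilibrium (private): 36.51 + 2.45Q = 75.93 - 2.65Q → Q_m = 7.7294.
Social marginal cost = private MC + MEC = 44.38 + 3.12Q.
Set SMC = demand: 44.38 + 3.12Q = 75.93 - 2.65Q → Q* = 5.4679.
Height of the DWL triangle at Q_m is SMC(Q_m) − demand(Q_m) = MEC(Q_m) = 13.0487.
DWL = ½ × 2.2615 × 13.0487 = 14.7548.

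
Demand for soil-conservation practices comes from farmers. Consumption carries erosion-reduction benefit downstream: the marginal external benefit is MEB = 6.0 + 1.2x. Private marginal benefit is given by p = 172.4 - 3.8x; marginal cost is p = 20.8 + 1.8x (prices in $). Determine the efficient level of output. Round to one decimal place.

Social marginal benefit = demand + MEB = 178.4 - 2.6x.
Set SMB = MC: 178.4 - 2.6x = 20.8 + 1.8x → x* = 35.8182.

x* = 35.8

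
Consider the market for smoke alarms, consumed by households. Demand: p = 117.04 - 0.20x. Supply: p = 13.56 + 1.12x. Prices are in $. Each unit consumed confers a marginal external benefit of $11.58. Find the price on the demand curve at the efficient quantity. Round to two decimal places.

P = $99.61

Social marginal benefit = demand + MEB = 128.62 - 0.20x.
Set SMB = MC: 128.62 - 0.20x = 13.56 + 1.12x → x* = 87.1667.
Consumer price on the demand curve at x*: 117.04 − 0.20×87.1667 = 99.6067.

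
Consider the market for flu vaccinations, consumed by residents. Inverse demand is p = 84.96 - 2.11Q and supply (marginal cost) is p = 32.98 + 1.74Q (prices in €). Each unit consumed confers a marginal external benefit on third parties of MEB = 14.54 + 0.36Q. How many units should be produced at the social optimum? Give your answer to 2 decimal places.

Social marginal benefit = demand + MEB = 99.50 - 1.75Q.
Set SMB = MC: 99.50 - 1.75Q = 32.98 + 1.74Q → Q* = 19.0602.

Q* = 19.06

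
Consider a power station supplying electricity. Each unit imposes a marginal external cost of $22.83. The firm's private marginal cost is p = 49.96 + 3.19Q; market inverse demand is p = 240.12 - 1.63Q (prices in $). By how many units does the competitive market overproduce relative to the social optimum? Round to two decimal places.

4.74 units

Market equilibrium (private): 49.96 + 3.19Q = 240.12 - 1.63Q → Q_m = 39.4523.
Social marginal cost = private MC + MEC = 72.79 + 3.19Q.
Set SMC = demand: 72.79 + 3.19Q = 240.12 - 1.63Q → Q* = 34.7158.
Gap = |39.4523 − 34.7158| = 4.7365.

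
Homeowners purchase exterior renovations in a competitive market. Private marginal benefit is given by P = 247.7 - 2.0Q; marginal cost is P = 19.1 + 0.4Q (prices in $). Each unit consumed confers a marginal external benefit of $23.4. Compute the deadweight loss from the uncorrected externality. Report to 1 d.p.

Market equilibrium (private): 19.1 + 0.4Q = 247.7 - 2.0Q → Q_m = 95.2500.
Social marginal benefit = demand + MEB = 271.1 - 2.0Q.
Set SMB = MC: 271.1 - 2.0Q = 19.1 + 0.4Q → Q* = 105.0000.
The loss is the area between SMB and MC from Q* to Q_m; with linear curves that's a triangle of height MEB(Q_m).
DWL = ½ × 9.7500 × 23.4000 = 114.0750.

DWL = $114.1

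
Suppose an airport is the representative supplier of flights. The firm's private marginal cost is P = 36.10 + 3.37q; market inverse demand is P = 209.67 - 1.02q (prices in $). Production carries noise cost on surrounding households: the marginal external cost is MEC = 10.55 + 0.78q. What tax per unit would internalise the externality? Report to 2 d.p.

tax = $35.14 per unit

Social marginal cost = private MC + MEC = 46.65 + 4.15q.
Set SMC = demand: 46.65 + 4.15q = 209.67 - 1.02q → q* = 31.5319.
The Pigouvian tax equals MEC at q*: 10.55 + 0.78×31.5319 = 35.1449.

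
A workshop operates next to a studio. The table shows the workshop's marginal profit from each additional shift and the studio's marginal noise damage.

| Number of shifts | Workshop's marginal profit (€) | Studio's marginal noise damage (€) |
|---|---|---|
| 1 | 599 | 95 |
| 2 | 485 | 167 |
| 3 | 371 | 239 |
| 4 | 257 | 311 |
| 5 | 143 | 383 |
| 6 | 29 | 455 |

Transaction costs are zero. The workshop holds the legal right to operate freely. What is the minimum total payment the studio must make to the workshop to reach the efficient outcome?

Left alone the workshop would choose level 6 (marginal profit stays positive).
Efficient level: k* = 3 (marginal profit ≥ marginal noise damage through 3).
The studio must at least cover the workshop's forgone profit from cutting 6→3: 257 + 143 + 29 = 429.

€429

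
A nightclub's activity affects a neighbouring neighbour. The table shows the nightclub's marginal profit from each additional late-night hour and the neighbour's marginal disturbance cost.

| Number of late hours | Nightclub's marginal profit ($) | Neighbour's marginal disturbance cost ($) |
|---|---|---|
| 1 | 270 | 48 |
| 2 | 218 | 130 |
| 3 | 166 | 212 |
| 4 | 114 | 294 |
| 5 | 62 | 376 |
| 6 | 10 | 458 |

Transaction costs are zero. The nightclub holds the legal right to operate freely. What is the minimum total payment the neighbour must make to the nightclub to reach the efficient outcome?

Left alone the nightclub would choose level 6 (marginal profit stays positive).
Efficient level: k* = 2 (marginal profit ≥ marginal disturbance cost through 2).
The neighbour must at least cover the nightclub's forgone profit from cutting 6→2: 166 + 114 + 62 + 10 = 352.

$352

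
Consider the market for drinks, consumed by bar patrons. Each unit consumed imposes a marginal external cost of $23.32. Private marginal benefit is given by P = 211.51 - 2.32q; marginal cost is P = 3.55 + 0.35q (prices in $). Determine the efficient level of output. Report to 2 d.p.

Social marginal benefit = demand − MEC = 188.19 - 2.32q.
Set SMB = MC: 188.19 - 2.32q = 3.55 + 0.35q → q* = 69.1536.

q* = 69.15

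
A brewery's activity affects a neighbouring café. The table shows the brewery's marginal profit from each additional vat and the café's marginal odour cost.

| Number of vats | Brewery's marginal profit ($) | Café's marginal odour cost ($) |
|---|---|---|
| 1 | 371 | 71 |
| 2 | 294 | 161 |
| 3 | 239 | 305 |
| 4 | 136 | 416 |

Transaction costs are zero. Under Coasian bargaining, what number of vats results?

Bargaining reaches the level where marginal profit last exceeds marginal odour cost.
That holds through level 2 (294 ≥ 161) but not at 3 (239 < 305).

2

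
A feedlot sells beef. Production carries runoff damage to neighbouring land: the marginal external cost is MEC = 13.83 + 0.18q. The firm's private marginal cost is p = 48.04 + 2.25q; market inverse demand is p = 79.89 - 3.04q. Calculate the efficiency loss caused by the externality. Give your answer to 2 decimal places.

DWL = 20.33

Market equilibrium (private): 48.04 + 2.25q = 79.89 - 3.04q → q_m = 6.0208.
Social marginal cost = private MC + MEC = 61.87 + 2.43q.
Set SMC = demand: 61.87 + 2.43q = 79.89 - 3.04q → q* = 3.2943.
The welfare-loss triangle has base |q_m − q*| and height MEC(q_m) (the vertical gap between SMC and demand is zero at q* and MEC at q_m).
DWL = ½ × 2.7265 × 14.9137 = 20.3311.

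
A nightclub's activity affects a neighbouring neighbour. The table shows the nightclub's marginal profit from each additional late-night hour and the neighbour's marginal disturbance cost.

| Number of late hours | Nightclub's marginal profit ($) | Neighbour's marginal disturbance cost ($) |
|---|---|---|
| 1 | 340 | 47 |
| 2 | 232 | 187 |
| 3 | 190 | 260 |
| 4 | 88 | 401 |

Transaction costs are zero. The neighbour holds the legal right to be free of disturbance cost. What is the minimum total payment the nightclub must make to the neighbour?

$234

Efficient level: marginal profit ≥ marginal disturbance cost through level 2, so k* = 2.
With the neighbour holding the right, the nightclub must at least compensate total damage at k*: 47 + 187 = 234.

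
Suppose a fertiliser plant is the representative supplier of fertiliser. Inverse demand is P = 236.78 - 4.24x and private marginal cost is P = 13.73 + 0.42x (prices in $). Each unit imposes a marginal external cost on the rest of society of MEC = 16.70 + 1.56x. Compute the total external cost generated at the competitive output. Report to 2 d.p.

$2586.35

Market equilibrium (private): 13.73 + 0.42x = 236.78 - 4.24x → x_m = 47.8648.
Total external cost = ∫₀^{x_m} (16.70 + 1.56x) dx = 16.70×47.8648 + ½×1.56×47.8648² = 2586.3526.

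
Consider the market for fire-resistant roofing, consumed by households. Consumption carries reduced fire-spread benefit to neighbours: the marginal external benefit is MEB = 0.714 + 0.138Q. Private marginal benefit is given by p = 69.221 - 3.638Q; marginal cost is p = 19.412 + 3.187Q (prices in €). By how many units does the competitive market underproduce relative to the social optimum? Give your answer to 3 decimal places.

Market equilibrium (private): 19.412 + 3.187Q = 69.221 - 3.638Q → Q_m = 7.2980.
Social marginal benefit = demand + MEB = 69.935 - 3.500Q.
Set SMB = MC: 69.935 - 3.500Q = 19.412 + 3.187Q → Q* = 7.5554.
Gap = |7.2980 − 7.5554| = 0.2574.

0.257 units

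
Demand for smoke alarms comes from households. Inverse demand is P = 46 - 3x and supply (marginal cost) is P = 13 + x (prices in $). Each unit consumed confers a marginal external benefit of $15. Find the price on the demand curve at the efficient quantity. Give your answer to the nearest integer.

P = $10

Social marginal benefit = demand + MEB = 61 - 3x.
Set SMB = MC: 61 - 3x = 13 + x → x* = 12.0000.
Consumer price on the demand curve at x*: 46 − 3×12.0000 = 10.0000.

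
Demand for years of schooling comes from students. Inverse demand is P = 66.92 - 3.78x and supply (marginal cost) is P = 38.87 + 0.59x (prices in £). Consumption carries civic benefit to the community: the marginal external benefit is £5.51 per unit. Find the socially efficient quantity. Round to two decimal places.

Social marginal benefit = demand + MEB = 72.43 - 3.78x.
Set SMB = MC: 72.43 - 3.78x = 38.87 + 0.59x → x* = 7.6796.

x* = 7.68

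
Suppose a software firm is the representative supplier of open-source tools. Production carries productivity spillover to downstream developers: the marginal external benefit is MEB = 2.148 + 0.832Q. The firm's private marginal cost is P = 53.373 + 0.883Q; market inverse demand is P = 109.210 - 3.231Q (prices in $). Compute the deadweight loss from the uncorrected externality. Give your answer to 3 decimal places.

DWL = $27.520

Market equilibrium (private): 53.373 + 0.883Q = 109.210 - 3.231Q → Q_m = 13.5724.
Social marginal cost = private MC − MEB = 51.225 + 0.051Q.
Set SMC = demand: 51.225 + 0.051Q = 109.210 - 3.231Q → Q* = 17.6676.
Between Q* and Q_m the wedge demand − SMC runs linearly from 0 to MEB(Q_m), so the loss is a triangle.
DWL = ½ × 4.0952 × 13.4403 = 27.5204.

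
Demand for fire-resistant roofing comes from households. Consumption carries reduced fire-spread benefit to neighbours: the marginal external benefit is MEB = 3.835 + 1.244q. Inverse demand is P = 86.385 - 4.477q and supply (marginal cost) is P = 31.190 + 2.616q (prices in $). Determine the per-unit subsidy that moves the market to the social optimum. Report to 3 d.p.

Social marginal benefit = demand + MEB = 90.220 - 3.233q.
Set SMB = MC: 90.220 - 3.233q = 31.190 + 2.616q → q* = 10.0923.
The Pigouvian subsidy equals MEB at q*: 3.835 + 1.244×10.0923 = 16.3898.

subsidy = $16.390 per unit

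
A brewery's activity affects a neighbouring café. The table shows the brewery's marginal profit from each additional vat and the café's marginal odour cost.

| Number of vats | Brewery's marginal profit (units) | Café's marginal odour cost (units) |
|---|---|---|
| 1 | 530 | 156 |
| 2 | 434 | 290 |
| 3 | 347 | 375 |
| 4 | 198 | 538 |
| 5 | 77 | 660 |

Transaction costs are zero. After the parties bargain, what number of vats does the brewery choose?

2

Bargaining reaches the level where marginal profit last exceeds marginal odour cost.
That holds through level 2 (434 ≥ 290) but not at 3 (347 < 375).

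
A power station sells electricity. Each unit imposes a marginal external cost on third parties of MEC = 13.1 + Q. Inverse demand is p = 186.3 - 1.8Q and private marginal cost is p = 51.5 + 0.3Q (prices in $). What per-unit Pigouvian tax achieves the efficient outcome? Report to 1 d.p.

Social marginal cost = private MC + MEC = 64.6 + 1.3Q.
Set SMC = demand: 64.6 + 1.3Q = 186.3 - 1.8Q → Q* = 39.2581.
The Pigouvian tax equals MEC at Q*: 13.1 + 1.0×39.2581 = 52.3581.

tax = $52.4 per unit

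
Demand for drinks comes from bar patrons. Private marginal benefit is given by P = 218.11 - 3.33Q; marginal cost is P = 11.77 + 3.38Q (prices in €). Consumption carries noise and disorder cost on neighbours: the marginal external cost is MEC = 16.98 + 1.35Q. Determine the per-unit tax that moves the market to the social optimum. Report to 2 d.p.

tax = €48.70 per unit

Social marginal benefit = demand − MEC = 201.13 - 4.68Q.
Set SMB = MC: 201.13 - 4.68Q = 11.77 + 3.38Q → Q* = 23.4938.
The Pigouvian tax equals MEC at Q*: 16.98 + 1.35×23.4938 = 48.6966.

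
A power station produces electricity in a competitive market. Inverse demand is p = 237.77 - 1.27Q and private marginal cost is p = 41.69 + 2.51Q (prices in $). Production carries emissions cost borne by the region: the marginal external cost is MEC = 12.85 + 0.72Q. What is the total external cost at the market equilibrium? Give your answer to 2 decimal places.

$1635.26

Market equilibrium (private): 41.69 + 2.51Q = 237.77 - 1.27Q → Q_m = 51.8730.
Total external cost = ∫₀^{Q_m} (12.85 + 0.72Q) dQ = 12.85×51.8730 + ½×0.72×51.8730² = 1635.2590.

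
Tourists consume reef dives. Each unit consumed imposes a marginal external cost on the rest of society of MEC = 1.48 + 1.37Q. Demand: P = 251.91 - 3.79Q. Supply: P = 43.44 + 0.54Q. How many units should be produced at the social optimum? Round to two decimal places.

Q* = 36.31

Social marginal benefit = demand − MEC = 250.43 - 5.16Q.
Set SMB = MC: 250.43 - 5.16Q = 43.44 + 0.54Q → Q* = 36.3140.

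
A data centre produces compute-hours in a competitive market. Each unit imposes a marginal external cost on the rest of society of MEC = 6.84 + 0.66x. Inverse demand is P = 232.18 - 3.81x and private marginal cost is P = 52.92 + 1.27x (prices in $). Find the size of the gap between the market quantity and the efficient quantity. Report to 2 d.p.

5.25 units

Market equilibrium (private): 52.92 + 1.27x = 232.18 - 3.81x → x_m = 35.2874.
Social marginal cost = private MC + MEC = 59.76 + 1.93x.
Set SMC = demand: 59.76 + 1.93x = 232.18 - 3.81x → x* = 30.0383.
Gap = |35.2874 − 30.0383| = 5.2491.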